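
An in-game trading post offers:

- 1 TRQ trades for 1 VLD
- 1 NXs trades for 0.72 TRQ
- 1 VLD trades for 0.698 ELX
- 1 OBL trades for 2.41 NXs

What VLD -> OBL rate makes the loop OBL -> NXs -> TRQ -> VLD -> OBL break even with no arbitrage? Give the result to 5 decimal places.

Known legs of the cycle: 2.41 × 0.72 × 1 = 1.7352
For no arbitrage the full-cycle product must be 1, so the missing rate is 1 / 1.7352 ≈ 0.5763024.

0.57630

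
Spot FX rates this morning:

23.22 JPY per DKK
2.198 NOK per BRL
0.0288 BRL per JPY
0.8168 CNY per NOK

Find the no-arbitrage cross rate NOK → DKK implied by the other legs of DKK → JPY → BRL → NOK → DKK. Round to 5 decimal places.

Known legs of the cycle: 23.22 × 0.0288 × 2.198 = 1.469881728
For no arbitrage the full-cycle product must be 1, so the missing rate is 1 / 1.469881728 ≈ 0.6803268.

0.68033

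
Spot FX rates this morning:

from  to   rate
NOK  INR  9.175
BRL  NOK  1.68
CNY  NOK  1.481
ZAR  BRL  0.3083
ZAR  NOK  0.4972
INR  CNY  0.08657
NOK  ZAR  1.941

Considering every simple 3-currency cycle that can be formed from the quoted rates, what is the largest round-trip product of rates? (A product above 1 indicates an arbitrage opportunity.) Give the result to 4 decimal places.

CNY→NOK→INR→CNY: 1.481 × 9.175 × 0.08657 = 1.17633
NOK→ZAR→BRL→NOK: 1.941 × 0.3083 × 1.68 = 1.00533
Maximum is CNY→NOK→INR→CNY at 1.1763; arbitrage exists.

1.1763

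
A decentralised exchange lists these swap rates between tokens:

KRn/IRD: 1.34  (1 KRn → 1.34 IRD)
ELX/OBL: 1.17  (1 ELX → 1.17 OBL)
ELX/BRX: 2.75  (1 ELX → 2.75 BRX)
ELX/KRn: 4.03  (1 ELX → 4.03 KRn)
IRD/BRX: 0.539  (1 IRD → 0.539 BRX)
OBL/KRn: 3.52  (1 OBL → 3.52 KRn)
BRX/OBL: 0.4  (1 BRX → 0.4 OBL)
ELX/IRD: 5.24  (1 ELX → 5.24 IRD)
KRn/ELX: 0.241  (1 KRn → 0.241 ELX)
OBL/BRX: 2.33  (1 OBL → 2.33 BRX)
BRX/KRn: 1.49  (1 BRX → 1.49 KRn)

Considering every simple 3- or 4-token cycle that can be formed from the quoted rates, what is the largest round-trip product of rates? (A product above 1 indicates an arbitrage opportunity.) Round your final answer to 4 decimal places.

1.0762

KRn→IRD→BRX→KRn: 1.34 × 0.539 × 1.49 = 1.07617
KRn→IRD→BRX→OBL→KRn: 1.34 × 0.539 × 0.4 × 3.52 = 1.01694
KRn→ELX→IRD→BRX→KRn: 0.241 × 5.24 × 0.539 × 1.49 = 1.01420
KRn→ELX→OBL→KRn: 0.241 × 1.17 × 3.52 = 0.99253
KRn→ELX→BRX→KRn: 0.241 × 2.75 × 1.49 = 0.98750
KRn→ELX→OBL→BRX→KRn: 0.241 × 1.17 × 2.33 × 1.49 = 0.97892
KRn→ELX→BRX→OBL→KRn: 0.241 × 2.75 × 0.4 × 3.52 = 0.93315
Maximum is KRn→IRD→BRX→KRn at 1.0762; arbitrage exists.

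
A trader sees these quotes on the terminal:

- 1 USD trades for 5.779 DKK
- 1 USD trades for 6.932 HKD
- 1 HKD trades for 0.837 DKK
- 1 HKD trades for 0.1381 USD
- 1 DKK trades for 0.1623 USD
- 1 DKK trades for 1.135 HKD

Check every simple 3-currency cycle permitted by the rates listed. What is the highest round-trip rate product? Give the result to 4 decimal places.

0.9417

USD→HKD→DKK→USD: 6.932 × 0.837 × 0.1623 = 0.94168
USD→DKK→HKD→USD: 5.779 × 1.135 × 0.1381 = 0.90582
Maximum is USD→HKD→DKK→USD at 0.9417; no arbitrage — every cycle loses value.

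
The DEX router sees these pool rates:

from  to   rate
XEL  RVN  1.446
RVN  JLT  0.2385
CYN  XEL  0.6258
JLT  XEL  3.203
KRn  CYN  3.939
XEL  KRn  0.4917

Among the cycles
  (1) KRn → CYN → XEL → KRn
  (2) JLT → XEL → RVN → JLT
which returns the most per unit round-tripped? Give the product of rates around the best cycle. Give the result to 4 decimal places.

1.2121

(1) 3.939 × 0.6258 × 0.4917 = 1.21205
(2) 3.203 × 1.446 × 0.2385 = 1.10462
Highest is cycle (1) at 1.2121 (>1, arbitrage).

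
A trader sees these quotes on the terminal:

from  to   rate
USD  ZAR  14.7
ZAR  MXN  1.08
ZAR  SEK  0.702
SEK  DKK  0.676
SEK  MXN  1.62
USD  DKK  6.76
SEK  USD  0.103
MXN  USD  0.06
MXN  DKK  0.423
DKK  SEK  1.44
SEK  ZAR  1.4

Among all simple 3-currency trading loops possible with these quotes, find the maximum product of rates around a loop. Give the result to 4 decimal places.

USD→ZAR→SEK→USD: 14.7 × 0.702 × 0.103 = 1.06290
USD→DKK→SEK→USD: 6.76 × 1.44 × 0.103 = 1.00264
MXN→DKK→SEK→MXN: 0.423 × 1.44 × 1.62 = 0.98677
USD→ZAR→MXN→USD: 14.7 × 1.08 × 0.06 = 0.95256
Maximum is USD→ZAR→SEK→USD at 1.0629; arbitrage exists.

1.0629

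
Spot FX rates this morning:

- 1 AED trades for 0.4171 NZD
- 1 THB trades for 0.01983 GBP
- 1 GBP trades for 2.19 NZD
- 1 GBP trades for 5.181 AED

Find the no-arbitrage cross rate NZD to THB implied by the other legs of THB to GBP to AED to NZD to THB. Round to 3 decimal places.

23.336

Known legs of the cycle: 0.01983 × 5.181 × 0.4171 = 0.042852532833
For no arbitrage the full-cycle product must be 1, so the missing rate is 1 / 0.042852532833 ≈ 23.33584.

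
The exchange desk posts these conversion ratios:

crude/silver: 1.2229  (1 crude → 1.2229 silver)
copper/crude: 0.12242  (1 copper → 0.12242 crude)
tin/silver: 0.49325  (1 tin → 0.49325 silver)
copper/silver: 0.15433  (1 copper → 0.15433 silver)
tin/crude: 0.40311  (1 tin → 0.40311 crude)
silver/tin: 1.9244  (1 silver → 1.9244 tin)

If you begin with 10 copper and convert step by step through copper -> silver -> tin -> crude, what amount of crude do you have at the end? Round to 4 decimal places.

1.1972

10 copper × 0.15433 = 1.5433 silver
1.5433 silver × 1.9244 = 2.96992652 tin
2.96992652 tin × 0.40311 = 1.1972070794772 crude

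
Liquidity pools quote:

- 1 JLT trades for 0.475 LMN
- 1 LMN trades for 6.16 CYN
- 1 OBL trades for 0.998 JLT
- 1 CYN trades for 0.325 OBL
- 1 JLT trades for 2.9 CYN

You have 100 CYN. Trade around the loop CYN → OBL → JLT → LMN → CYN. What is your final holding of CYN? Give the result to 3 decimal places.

100 CYN × 0.325 = 32.5 OBL
32.5 OBL × 0.998 = 32.435 JLT
32.435 JLT × 0.475 = 15.406625 LMN
15.406625 LMN × 6.16 = 94.90481 CYN

94.905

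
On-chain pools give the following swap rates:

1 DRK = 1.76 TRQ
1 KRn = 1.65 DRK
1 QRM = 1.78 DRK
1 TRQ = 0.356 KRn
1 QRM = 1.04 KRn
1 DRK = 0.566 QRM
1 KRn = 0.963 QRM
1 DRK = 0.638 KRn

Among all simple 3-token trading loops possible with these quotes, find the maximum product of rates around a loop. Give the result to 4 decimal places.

1.0936

DRK→KRn→QRM→DRK: 0.638 × 0.963 × 1.78 = 1.09362
DRK→TRQ→KRn→DRK: 1.76 × 0.356 × 1.65 = 1.03382
DRK→QRM→KRn→DRK: 0.566 × 1.04 × 1.65 = 0.97126
Maximum is DRK→KRn→QRM→DRK at 1.0936; arbitrage exists.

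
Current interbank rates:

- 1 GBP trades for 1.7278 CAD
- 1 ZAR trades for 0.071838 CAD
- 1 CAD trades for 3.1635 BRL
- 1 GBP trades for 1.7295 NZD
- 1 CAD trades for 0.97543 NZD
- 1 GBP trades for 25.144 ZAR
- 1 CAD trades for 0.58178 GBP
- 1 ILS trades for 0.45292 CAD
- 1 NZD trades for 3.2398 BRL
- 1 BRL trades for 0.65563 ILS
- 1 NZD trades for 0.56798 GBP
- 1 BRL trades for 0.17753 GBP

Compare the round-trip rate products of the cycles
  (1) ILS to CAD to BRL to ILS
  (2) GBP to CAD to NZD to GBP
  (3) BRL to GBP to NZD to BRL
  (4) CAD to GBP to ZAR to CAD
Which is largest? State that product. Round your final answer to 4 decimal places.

(1) 0.45292 × 3.1635 × 0.65563 = 0.93939
(2) 1.7278 × 0.97543 × 0.56798 = 0.95724
(3) 0.17753 × 1.7295 × 3.2398 = 0.99474
(4) 0.58178 × 25.144 × 0.071838 = 1.05087
Highest is cycle (4) at 1.0509 (>1, arbitrage).

1.0509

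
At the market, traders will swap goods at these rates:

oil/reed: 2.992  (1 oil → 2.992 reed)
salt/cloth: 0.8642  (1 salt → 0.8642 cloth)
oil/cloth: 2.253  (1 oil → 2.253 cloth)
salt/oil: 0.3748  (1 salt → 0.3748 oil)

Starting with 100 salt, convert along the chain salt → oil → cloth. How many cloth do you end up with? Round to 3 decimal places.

84.442

100 salt × 0.3748 = 37.48 oil
37.48 oil × 2.253 = 84.44244 cloth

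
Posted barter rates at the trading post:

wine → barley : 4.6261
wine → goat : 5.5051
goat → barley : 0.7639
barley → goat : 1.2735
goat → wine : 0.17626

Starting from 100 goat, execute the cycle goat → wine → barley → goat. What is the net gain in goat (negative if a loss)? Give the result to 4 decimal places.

100 goat × 0.17626 = 17.626 wine
17.626 wine × 4.6261 = 81.5396386 barley
81.5396386 barley × 1.2735 = 103.8407297571 goat
Net change: 103.8407297571 − 100 = 3.8407297571 goat

3.8407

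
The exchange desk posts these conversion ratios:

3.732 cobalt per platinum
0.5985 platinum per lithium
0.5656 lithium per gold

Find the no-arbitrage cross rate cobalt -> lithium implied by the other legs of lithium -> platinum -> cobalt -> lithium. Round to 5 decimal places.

0.44771

Known legs of the cycle: 0.5985 × 3.732 = 2.233602
For no arbitrage the full-cycle product must be 1, so the missing rate is 1 / 2.233602 ≈ 0.4477073.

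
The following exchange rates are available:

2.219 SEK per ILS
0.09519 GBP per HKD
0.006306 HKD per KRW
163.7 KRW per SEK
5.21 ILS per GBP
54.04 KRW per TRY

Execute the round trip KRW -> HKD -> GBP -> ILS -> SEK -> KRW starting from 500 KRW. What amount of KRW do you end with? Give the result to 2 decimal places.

568.01

500 KRW × 0.006306 = 3.153 HKD
3.153 HKD × 0.09519 = 0.30013407 GBP
0.30013407 GBP × 5.21 = 1.5636985047 ILS
1.5636985047 ILS × 2.219 = 3.4698469819293 SEK
3.4698469819293 SEK × 163.7 = 568.01395094182641 KRW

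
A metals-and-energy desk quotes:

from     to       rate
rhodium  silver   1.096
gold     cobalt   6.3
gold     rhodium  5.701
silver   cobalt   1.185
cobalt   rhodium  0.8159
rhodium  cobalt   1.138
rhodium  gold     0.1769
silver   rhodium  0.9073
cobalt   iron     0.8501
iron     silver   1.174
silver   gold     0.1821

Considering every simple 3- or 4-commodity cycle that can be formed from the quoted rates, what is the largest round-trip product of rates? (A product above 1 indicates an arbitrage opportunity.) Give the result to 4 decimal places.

silver→cobalt→iron→silver: 1.185 × 0.8501 × 1.174 = 1.18265
gold→cobalt→iron→silver→gold: 6.3 × 0.8501 × 1.174 × 0.1821 = 1.14496
gold→rhodium→silver→gold: 5.701 × 1.096 × 0.1821 = 1.13781
silver→cobalt→rhodium→silver: 1.185 × 0.8159 × 1.096 = 1.05966
silver→rhodium→cobalt→iron→silver: 0.9073 × 1.138 × 0.8501 × 1.174 = 1.03046
gold→cobalt→rhodium→silver→gold: 6.3 × 0.8159 × 1.096 × 0.1821 = 1.02588
gold→cobalt→rhodium→gold: 6.3 × 0.8159 × 0.1769 = 0.90930
Maximum is silver→cobalt→iron→silver at 1.1827; arbitrage exists.

1.1827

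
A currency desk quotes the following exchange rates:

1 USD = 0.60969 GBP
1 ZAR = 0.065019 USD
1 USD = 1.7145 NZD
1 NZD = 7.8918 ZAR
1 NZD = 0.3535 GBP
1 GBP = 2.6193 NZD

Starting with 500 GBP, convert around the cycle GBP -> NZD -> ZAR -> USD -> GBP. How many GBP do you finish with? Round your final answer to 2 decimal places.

500 GBP × 2.6193 = 1309.65 NZD
1309.65 NZD × 7.8918 = 10335.49587 ZAR
10335.49587 ZAR × 0.065019 = 672.00360597153 USD
672.00360597153 USD × 0.60969 = 409.7138785247821257 GBP

409.71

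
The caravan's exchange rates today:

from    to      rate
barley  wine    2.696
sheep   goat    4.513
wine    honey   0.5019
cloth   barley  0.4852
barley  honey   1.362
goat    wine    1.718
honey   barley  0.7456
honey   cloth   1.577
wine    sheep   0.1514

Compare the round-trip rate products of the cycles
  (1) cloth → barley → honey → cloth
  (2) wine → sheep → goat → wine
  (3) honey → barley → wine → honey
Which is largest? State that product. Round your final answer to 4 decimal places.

(1) 0.4852 × 1.362 × 1.577 = 1.04215
(2) 0.1514 × 4.513 × 1.718 = 1.17385
(3) 0.7456 × 2.696 × 0.5019 = 1.00889
Highest is cycle (2) at 1.1739 (>1, arbitrage).

1.1739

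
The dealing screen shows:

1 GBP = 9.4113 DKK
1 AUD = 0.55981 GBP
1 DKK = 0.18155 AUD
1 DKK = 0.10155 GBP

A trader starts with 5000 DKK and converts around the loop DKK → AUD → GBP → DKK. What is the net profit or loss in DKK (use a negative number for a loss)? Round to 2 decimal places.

5000 DKK × 0.18155 = 907.75 AUD
907.75 AUD × 0.55981 = 508.1675275 GBP
508.1675275 GBP × 9.4113 = 4782.51705156075 DKK
Net change: 4782.51705156075 − 5000 = -217.48294843925 DKK

-217.48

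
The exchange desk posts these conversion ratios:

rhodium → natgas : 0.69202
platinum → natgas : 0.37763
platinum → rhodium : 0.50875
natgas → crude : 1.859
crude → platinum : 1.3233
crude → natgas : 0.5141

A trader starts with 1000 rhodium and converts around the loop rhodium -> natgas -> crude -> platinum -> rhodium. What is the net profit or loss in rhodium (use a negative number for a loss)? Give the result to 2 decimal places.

1000 rhodium × 0.69202 = 692.02 natgas
692.02 natgas × 1.859 = 1286.46518 crude
1286.46518 crude × 1.3233 = 1702.379372694 platinum
1702.379372694 platinum × 0.50875 = 866.0855058580725 rhodium
Net change: 866.0855058580725 − 1000 = -133.9144941419275 rhodium

-133.91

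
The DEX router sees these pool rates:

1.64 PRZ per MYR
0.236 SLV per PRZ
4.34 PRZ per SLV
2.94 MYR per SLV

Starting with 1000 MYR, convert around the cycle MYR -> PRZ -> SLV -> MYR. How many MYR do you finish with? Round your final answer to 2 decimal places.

1137.90

1000 MYR × 1.64 = 1640 PRZ
1640 PRZ × 0.236 = 387.04 SLV
387.04 SLV × 2.94 = 1137.8976 MYR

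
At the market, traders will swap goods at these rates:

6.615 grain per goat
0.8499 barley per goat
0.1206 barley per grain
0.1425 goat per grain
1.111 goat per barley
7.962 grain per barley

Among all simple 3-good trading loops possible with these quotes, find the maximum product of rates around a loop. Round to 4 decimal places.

0.9643

goat→barley→grain→goat: 0.8499 × 7.962 × 0.1425 = 0.96428
goat→grain→barley→goat: 6.615 × 0.1206 × 1.111 = 0.88632
Maximum is goat→barley→grain→goat at 0.9643; no arbitrage — every cycle loses value.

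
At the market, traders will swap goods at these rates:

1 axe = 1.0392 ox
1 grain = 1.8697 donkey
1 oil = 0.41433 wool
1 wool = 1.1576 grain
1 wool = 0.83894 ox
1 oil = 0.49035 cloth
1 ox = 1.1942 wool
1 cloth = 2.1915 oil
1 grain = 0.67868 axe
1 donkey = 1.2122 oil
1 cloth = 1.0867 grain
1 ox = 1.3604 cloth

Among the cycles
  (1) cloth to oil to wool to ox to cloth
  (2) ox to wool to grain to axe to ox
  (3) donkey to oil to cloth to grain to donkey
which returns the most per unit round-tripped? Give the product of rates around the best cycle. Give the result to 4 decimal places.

(1) 2.1915 × 0.41433 × 0.83894 × 1.3604 = 1.03630
(2) 1.1942 × 1.1576 × 0.67868 × 1.0392 = 0.97499
(3) 1.2122 × 0.49035 × 1.0867 × 1.8697 = 1.20771
Highest is cycle (3) at 1.2077 (>1, arbitrage).

1.2077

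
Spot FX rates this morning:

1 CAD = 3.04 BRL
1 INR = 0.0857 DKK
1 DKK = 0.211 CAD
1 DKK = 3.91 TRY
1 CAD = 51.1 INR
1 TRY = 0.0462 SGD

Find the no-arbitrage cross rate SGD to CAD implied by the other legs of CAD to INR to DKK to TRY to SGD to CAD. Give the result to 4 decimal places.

1.2641

Known legs of the cycle: 51.1 × 0.0857 × 3.91 × 0.0462 = 0.79108009134
For no arbitrage the full-cycle product must be 1, so the missing rate is 1 / 0.79108009134 ≈ 1.264095.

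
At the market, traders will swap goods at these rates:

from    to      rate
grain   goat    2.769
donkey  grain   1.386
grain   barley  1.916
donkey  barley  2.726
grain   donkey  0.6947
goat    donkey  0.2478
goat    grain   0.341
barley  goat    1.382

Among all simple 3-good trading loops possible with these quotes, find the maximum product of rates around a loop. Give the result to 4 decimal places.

goat→donkey→grain→goat: 0.2478 × 1.386 × 2.769 = 0.95102
goat→donkey→barley→goat: 0.2478 × 2.726 × 1.382 = 0.93354
goat→grain→barley→goat: 0.341 × 1.916 × 1.382 = 0.90294
Maximum is goat→donkey→grain→goat at 0.9510; no arbitrage — every cycle loses value.

0.9510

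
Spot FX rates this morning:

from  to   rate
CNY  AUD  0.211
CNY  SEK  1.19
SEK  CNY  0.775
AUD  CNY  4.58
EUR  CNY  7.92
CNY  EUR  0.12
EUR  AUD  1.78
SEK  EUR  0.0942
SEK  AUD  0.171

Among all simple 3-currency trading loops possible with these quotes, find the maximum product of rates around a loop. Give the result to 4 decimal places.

AUD→CNY→EUR→AUD: 4.58 × 0.12 × 1.78 = 0.97829
AUD→CNY→SEK→AUD: 4.58 × 1.19 × 0.171 = 0.93198
CNY→SEK→EUR→CNY: 1.19 × 0.0942 × 7.92 = 0.88782
Maximum is AUD→CNY→EUR→AUD at 0.9783; no arbitrage — every cycle loses value.

0.9783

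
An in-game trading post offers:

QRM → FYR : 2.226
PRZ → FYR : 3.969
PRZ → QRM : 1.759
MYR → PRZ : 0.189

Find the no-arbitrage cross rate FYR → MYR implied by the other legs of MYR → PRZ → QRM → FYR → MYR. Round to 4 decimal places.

Known legs of the cycle: 0.189 × 1.759 × 2.226 = 0.740035926
For no arbitrage the full-cycle product must be 1, so the missing rate is 1 / 0.740035926 ≈ 1.351286.

1.3513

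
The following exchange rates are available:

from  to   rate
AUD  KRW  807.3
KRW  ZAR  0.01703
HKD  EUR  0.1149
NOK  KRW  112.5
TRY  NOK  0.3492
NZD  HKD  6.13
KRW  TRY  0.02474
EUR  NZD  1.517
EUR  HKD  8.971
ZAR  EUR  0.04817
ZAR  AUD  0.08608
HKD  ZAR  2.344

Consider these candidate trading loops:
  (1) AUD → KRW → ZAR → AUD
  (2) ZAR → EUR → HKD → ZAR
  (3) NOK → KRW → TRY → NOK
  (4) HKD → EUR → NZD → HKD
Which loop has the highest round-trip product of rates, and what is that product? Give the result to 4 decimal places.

(1) 807.3 × 0.01703 × 0.08608 = 1.18346
(2) 0.04817 × 8.971 × 2.344 = 1.01292
(3) 112.5 × 0.02474 × 0.3492 = 0.97191
(4) 0.1149 × 1.517 × 6.13 = 1.06848
Highest is cycle (1) at 1.1835 (>1, arbitrage).

1.1835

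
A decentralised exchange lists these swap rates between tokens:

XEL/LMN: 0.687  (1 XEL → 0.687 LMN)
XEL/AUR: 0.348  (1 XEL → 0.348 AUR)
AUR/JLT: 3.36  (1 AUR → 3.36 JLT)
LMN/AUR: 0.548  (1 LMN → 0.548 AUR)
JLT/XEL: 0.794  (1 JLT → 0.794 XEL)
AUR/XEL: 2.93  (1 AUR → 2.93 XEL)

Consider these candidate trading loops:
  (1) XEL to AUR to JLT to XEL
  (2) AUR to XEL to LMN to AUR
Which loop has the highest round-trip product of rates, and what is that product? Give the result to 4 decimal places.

(1) 0.348 × 3.36 × 0.794 = 0.92841
(2) 2.93 × 0.687 × 0.548 = 1.10307
Highest is cycle (2) at 1.1031 (>1, arbitrage).

1.1031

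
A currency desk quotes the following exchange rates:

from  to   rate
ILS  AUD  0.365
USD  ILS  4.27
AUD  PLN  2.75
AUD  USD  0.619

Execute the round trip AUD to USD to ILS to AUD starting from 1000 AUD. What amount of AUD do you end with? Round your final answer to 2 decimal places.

1000 AUD × 0.619 = 619 USD
619 USD × 4.27 = 2643.13 ILS
2643.13 ILS × 0.365 = 964.74245 AUD

964.74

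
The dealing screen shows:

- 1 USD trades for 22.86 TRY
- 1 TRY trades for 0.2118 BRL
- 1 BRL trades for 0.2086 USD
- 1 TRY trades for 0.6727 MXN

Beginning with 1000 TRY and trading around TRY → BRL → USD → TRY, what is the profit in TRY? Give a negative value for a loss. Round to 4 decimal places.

9.9886

1000 TRY × 0.2118 = 211.8 BRL
211.8 BRL × 0.2086 = 44.18148 USD
44.18148 USD × 22.86 = 1009.9886328 TRY
Net change: 1009.9886328 − 1000 = 9.9886328 TRY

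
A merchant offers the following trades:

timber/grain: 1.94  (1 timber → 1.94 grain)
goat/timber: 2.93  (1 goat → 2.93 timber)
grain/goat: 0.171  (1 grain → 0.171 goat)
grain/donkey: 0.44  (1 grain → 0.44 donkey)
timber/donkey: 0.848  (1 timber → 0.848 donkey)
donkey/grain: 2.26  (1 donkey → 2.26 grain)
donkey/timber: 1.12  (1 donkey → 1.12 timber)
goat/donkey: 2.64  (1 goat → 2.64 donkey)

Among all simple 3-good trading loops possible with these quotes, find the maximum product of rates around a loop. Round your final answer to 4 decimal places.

goat→donkey→grain→goat: 2.64 × 2.26 × 0.171 = 1.02025
goat→timber→grain→goat: 2.93 × 1.94 × 0.171 = 0.97200
timber→grain→donkey→timber: 1.94 × 0.44 × 1.12 = 0.95603
Maximum is goat→donkey→grain→goat at 1.0203; arbitrage exists.

1.0203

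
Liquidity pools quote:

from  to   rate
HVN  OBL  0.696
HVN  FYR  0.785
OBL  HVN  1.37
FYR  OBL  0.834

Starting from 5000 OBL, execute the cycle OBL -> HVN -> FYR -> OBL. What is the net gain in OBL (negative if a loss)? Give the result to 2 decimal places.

-515.37

5000 OBL × 1.37 = 6850 HVN
6850 HVN × 0.785 = 5377.25 FYR
5377.25 FYR × 0.834 = 4484.6265 OBL
Net change: 4484.6265 − 5000 = -515.3735 OBL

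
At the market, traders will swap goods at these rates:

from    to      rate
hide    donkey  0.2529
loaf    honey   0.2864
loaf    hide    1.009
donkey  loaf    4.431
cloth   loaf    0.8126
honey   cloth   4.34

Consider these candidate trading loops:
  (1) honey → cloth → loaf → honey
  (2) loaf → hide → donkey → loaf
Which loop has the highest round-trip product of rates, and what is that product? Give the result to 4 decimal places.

1.1307

(1) 4.34 × 0.8126 × 0.2864 = 1.01004
(2) 1.009 × 0.2529 × 4.431 = 1.13069
Highest is cycle (2) at 1.1307 (>1, arbitrage).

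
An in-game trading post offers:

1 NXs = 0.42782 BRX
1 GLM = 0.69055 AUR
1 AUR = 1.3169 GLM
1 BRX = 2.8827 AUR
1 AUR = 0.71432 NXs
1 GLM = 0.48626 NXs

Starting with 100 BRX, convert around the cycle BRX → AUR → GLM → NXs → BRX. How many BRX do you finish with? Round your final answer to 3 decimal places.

78.974

100 BRX × 2.8827 = 288.27 AUR
288.27 AUR × 1.3169 = 379.622763 GLM
379.622763 GLM × 0.48626 = 184.59536473638 NXs
184.59536473638 NXs × 0.42782 = 78.9735889415180916 BRX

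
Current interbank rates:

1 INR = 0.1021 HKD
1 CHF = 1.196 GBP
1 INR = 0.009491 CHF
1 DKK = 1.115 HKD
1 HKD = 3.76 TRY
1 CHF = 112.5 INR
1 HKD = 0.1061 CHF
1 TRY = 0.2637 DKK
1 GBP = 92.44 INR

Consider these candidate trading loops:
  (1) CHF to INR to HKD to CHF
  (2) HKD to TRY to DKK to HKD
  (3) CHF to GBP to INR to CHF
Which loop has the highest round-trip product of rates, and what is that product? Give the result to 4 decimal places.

(1) 112.5 × 0.1021 × 0.1061 = 1.21869
(2) 3.76 × 0.2637 × 1.115 = 1.10554
(3) 1.196 × 92.44 × 0.009491 = 1.04931
Highest is cycle (1) at 1.2187 (>1, arbitrage).

1.2187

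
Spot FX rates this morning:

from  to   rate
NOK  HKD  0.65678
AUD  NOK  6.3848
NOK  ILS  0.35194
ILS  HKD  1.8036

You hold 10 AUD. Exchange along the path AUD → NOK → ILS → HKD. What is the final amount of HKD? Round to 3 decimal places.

10 AUD × 6.3848 = 63.848 NOK
63.848 NOK × 0.35194 = 22.47066512 ILS
22.47066512 ILS × 1.8036 = 40.528091610432 HKD

40.528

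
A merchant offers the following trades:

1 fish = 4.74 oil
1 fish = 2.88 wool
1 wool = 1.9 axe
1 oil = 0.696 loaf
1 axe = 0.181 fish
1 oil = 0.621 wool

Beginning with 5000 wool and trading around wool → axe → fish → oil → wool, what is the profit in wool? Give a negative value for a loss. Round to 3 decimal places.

5000 wool × 1.9 = 9500 axe
9500 axe × 0.181 = 1719.5 fish
1719.5 fish × 4.74 = 8150.43 oil
8150.43 oil × 0.621 = 5061.41703 wool
Net change: 5061.41703 − 5000 = 61.41703 wool

61.417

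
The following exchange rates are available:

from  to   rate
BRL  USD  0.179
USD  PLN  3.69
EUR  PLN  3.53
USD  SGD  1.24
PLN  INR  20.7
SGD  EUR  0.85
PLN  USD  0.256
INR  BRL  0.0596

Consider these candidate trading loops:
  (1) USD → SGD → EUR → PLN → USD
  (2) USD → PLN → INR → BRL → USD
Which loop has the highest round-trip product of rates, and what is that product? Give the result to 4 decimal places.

0.9525

(1) 1.24 × 0.85 × 3.53 × 0.256 = 0.95248
(2) 3.69 × 20.7 × 0.0596 × 0.179 = 0.81488
Highest is cycle (1) at 0.9525 (≤1, no arbitrage).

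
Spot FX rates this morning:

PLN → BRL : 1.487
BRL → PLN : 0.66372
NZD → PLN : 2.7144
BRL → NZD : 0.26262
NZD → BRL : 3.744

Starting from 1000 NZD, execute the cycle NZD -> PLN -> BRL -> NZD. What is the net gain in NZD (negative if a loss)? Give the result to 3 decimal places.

1000 NZD × 2.7144 = 2714.4 PLN
2714.4 PLN × 1.487 = 4036.3128 BRL
4036.3128 BRL × 0.26262 = 1060.016467536 NZD
Net change: 1060.016467536 − 1000 = 60.016467536 NZD

60.016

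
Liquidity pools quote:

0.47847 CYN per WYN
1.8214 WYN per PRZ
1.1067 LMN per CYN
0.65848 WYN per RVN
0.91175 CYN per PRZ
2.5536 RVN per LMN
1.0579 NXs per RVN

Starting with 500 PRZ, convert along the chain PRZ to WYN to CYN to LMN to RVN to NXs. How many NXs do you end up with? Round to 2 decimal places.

1302.74

500 PRZ × 1.8214 = 910.7 WYN
910.7 WYN × 0.47847 = 435.742629 CYN
435.742629 CYN × 1.1067 = 482.2363675143 LMN
482.2363675143 LMN × 2.5536 = 1231.43878808451648 RVN
1231.43878808451648 RVN × 1.0579 = 1302.739093914609984192 NXs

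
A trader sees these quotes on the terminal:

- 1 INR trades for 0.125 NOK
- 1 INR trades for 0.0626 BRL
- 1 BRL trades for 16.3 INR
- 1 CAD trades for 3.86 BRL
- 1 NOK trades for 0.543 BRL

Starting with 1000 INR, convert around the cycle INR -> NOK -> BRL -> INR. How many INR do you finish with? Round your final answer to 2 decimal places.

1106.36

1000 INR × 0.125 = 125 NOK
125 NOK × 0.543 = 67.875 BRL
67.875 BRL × 16.3 = 1106.3625 INR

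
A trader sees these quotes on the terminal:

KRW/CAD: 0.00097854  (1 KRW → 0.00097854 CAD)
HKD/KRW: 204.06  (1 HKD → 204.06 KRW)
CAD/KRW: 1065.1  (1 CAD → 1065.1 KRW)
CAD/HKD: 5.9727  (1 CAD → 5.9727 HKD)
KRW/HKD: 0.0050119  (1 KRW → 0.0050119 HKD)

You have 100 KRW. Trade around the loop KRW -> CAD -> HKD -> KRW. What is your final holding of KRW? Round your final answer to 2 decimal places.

100 KRW × 0.00097854 = 0.097854 CAD
0.097854 CAD × 5.9727 = 0.5844525858 HKD
0.5844525858 HKD × 204.06 = 119.263394658348 KRW

119.26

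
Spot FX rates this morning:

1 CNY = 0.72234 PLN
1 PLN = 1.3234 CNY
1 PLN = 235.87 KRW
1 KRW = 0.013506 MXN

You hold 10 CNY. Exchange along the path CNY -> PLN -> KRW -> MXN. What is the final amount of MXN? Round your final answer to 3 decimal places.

23.011

10 CNY × 0.72234 = 7.2234 PLN
7.2234 PLN × 235.87 = 1703.783358 KRW
1703.783358 KRW × 0.013506 = 23.011298033148 MXN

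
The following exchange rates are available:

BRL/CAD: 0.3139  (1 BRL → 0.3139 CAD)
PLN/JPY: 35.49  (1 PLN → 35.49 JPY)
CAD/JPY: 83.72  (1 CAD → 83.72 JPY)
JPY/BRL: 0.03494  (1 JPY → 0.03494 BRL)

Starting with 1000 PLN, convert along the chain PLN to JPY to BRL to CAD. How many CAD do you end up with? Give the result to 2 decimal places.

1000 PLN × 35.49 = 35490 JPY
35490 JPY × 0.03494 = 1240.0206 BRL
1240.0206 BRL × 0.3139 = 389.24246634 CAD

389.24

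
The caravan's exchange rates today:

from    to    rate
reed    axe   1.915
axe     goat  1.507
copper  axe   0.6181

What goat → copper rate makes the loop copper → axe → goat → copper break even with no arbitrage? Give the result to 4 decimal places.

Known legs of the cycle: 0.6181 × 1.507 = 0.9314767
For no arbitrage the full-cycle product must be 1, so the missing rate is 1 / 0.9314767 ≈ 1.073564.

1.0736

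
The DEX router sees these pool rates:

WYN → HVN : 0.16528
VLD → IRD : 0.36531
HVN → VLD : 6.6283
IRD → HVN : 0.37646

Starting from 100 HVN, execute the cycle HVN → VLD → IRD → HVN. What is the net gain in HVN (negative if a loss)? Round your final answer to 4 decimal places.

-8.8446

100 HVN × 6.6283 = 662.83 VLD
662.83 VLD × 0.36531 = 242.1384273 IRD
242.1384273 IRD × 0.37646 = 91.155432341358 HVN
Net change: 91.155432341358 − 100 = -8.844567658642 HVN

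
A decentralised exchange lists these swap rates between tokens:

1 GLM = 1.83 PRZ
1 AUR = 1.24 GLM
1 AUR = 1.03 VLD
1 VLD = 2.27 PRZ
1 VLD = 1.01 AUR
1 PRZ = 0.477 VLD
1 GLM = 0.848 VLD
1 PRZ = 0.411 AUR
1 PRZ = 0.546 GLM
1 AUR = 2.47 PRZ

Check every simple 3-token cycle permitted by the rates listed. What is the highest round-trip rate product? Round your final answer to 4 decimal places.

1.1900

AUR→PRZ→VLD→AUR: 2.47 × 0.477 × 1.01 = 1.18997
AUR→GLM→VLD→AUR: 1.24 × 0.848 × 1.01 = 1.06204
GLM→VLD→PRZ→GLM: 0.848 × 2.27 × 0.546 = 1.05103
AUR→VLD→PRZ→AUR: 1.03 × 2.27 × 0.411 = 0.96096
AUR→GLM→PRZ→AUR: 1.24 × 1.83 × 0.411 = 0.93264
Maximum is AUR→PRZ→VLD→AUR at 1.1900; arbitrage exists.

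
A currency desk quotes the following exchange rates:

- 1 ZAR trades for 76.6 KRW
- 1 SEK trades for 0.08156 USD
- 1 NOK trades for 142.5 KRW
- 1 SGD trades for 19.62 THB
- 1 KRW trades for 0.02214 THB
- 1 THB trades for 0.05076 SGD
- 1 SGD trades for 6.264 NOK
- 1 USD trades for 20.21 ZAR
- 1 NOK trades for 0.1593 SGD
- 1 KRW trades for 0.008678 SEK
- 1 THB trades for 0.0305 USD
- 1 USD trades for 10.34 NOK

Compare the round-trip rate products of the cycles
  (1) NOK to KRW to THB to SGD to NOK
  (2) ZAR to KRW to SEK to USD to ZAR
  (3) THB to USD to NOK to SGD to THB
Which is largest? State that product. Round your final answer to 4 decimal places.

(1) 142.5 × 0.02214 × 0.05076 × 6.264 = 1.00315
(2) 76.6 × 0.008678 × 0.08156 × 20.21 = 1.09570
(3) 0.0305 × 10.34 × 0.1593 × 19.62 = 0.98568
Highest is cycle (2) at 1.0957 (>1, arbitrage).

1.0957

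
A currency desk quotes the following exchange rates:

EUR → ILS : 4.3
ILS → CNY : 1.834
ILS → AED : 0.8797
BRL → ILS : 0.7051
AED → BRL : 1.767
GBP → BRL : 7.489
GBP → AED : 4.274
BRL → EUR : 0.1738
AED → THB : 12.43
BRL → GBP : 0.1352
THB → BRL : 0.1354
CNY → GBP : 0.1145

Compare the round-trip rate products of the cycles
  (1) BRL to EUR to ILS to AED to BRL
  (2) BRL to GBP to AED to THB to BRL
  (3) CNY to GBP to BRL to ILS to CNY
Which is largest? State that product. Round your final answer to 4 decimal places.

1.1617

(1) 0.1738 × 4.3 × 0.8797 × 1.767 = 1.16169
(2) 0.1352 × 4.274 × 12.43 × 0.1354 = 0.97253
(3) 0.1145 × 7.489 × 0.7051 × 1.834 = 1.10887
Highest is cycle (1) at 1.1617 (>1, arbitrage).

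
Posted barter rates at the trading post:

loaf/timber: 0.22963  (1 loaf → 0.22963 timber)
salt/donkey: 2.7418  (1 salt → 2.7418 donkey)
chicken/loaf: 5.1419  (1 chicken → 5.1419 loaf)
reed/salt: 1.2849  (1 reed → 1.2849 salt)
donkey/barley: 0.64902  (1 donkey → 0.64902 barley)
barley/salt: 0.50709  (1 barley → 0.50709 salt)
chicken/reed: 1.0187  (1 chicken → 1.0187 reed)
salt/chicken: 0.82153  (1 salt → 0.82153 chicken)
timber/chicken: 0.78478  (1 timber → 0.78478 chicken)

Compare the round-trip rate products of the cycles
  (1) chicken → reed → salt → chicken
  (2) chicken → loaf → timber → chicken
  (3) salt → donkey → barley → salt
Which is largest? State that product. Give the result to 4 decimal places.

(1) 1.0187 × 1.2849 × 0.82153 = 1.07532
(2) 5.1419 × 0.22963 × 0.78478 = 0.92662
(3) 2.7418 × 0.64902 × 0.50709 = 0.90236
Highest is cycle (1) at 1.0753 (>1, arbitrage).

1.0753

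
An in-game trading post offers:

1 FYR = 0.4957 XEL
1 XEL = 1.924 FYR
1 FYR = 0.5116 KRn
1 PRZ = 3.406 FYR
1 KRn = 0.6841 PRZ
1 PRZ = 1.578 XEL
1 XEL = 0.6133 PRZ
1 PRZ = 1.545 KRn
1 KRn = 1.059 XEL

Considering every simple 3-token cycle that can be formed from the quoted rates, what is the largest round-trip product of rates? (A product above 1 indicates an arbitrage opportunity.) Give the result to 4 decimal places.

FYR→KRn→PRZ→FYR: 0.5116 × 0.6841 × 3.406 = 1.19205
FYR→KRn→XEL→FYR: 0.5116 × 1.059 × 1.924 = 1.04239
FYR→XEL→PRZ→FYR: 0.4957 × 0.6133 × 3.406 = 1.03547
XEL→PRZ→KRn→XEL: 0.6133 × 1.545 × 1.059 = 1.00345
Maximum is FYR→KRn→PRZ→FYR at 1.1921; arbitrage exists.

1.1921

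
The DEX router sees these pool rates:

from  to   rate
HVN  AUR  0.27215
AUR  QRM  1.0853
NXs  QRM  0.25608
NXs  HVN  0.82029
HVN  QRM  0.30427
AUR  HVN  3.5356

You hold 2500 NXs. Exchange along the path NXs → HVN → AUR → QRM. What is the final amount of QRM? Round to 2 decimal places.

605.71

2500 NXs × 0.82029 = 2050.725 HVN
2050.725 HVN × 0.27215 = 558.10480875 AUR
558.10480875 AUR × 1.0853 = 605.711148936375 QRM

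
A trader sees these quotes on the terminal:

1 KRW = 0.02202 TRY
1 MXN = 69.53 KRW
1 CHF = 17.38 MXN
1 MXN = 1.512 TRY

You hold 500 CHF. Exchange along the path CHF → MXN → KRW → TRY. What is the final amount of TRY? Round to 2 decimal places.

500 CHF × 17.38 = 8690 MXN
8690 MXN × 69.53 = 604215.7 KRW
604215.7 KRW × 0.02202 = 13304.829714 TRY

13304.83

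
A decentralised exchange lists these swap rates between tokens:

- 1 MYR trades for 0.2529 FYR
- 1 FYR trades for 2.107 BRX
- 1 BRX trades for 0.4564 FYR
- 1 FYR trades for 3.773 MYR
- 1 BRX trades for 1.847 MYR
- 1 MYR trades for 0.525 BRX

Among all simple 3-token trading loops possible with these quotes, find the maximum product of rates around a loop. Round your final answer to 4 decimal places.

MYR→FYR→BRX→MYR: 0.2529 × 2.107 × 1.847 = 0.98419
MYR→BRX→FYR→MYR: 0.525 × 0.4564 × 3.773 = 0.90405
Maximum is MYR→FYR→BRX→MYR at 0.9842; no arbitrage — every cycle loses value.

0.9842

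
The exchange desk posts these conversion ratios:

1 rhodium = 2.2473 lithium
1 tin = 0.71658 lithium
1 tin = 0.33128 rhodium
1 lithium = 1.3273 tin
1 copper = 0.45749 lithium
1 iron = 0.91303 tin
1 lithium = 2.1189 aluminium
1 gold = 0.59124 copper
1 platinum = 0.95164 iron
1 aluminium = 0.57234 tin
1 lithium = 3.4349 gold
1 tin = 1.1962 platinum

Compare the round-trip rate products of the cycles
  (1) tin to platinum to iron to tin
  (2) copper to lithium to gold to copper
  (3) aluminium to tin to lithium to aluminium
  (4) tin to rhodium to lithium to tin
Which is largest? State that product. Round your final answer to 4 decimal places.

(1) 1.1962 × 0.95164 × 0.91303 = 1.03935
(2) 0.45749 × 3.4349 × 0.59124 = 0.92909
(3) 0.57234 × 0.71658 × 2.1189 = 0.86902
(4) 0.33128 × 2.2473 × 1.3273 = 0.98816
Highest is cycle (1) at 1.0393 (>1, arbitrage).

1.0393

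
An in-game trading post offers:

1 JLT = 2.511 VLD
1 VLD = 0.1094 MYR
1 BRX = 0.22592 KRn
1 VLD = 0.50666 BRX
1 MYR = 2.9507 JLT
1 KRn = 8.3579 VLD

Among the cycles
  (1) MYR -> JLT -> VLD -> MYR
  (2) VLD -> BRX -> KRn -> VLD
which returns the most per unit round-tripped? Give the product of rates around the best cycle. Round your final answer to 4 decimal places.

(1) 2.9507 × 2.511 × 0.1094 = 0.81057
(2) 0.50666 × 0.22592 × 8.3579 = 0.95668
Highest is cycle (2) at 0.9567 (≤1, no arbitrage).

0.9567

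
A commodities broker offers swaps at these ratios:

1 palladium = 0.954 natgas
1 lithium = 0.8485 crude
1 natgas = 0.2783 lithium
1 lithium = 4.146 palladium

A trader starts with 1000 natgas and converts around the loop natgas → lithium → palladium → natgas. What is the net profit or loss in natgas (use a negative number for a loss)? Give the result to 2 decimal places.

1000 natgas × 0.2783 = 278.3 lithium
278.3 lithium × 4.146 = 1153.8318 palladium
1153.8318 palladium × 0.954 = 1100.7555372 natgas
Net change: 1100.7555372 − 1000 = 100.7555372 natgas

100.76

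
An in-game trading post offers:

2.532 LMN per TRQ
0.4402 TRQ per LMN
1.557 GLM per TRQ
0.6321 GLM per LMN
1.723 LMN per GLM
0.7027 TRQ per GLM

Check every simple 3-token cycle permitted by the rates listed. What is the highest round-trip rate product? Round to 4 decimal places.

GLM→LMN→TRQ→GLM: 1.723 × 0.4402 × 1.557 = 1.18093
GLM→TRQ→LMN→GLM: 0.7027 × 2.532 × 0.6321 = 1.12466
Maximum is GLM→LMN→TRQ→GLM at 1.1809; arbitrage exists.

1.1809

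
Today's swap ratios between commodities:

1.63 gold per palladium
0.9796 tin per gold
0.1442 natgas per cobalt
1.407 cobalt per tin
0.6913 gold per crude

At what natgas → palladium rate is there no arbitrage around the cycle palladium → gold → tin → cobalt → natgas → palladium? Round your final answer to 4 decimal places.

3.0868

Known legs of the cycle: 1.63 × 0.9796 × 1.407 × 0.1442 = 0.3239632436712
For no arbitrage the full-cycle product must be 1, so the missing rate is 1 / 0.3239632436712 ≈ 3.086770.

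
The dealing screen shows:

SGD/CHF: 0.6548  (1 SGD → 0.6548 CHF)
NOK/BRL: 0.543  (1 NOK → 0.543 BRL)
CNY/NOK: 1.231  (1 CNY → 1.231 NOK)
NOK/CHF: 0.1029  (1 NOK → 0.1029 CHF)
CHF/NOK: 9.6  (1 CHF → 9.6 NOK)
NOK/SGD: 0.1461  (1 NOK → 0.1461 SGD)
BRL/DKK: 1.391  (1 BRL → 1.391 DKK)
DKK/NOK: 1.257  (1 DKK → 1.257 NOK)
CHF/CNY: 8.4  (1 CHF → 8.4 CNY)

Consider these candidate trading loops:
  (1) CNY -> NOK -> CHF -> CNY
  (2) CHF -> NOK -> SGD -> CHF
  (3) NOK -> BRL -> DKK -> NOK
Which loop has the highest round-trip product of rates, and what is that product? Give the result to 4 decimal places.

1.0640

(1) 1.231 × 0.1029 × 8.4 = 1.06403
(2) 9.6 × 0.1461 × 0.6548 = 0.91840
(3) 0.543 × 1.391 × 1.257 = 0.94943
Highest is cycle (1) at 1.0640 (>1, arbitrage).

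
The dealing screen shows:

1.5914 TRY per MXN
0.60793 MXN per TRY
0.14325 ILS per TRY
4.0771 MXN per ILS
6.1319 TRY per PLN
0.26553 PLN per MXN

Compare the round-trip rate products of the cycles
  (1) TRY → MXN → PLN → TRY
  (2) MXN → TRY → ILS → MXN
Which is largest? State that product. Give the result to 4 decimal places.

0.9898

(1) 0.60793 × 0.26553 × 6.1319 = 0.98983
(2) 1.5914 × 0.14325 × 4.0771 = 0.92945
Highest is cycle (1) at 0.9898 (≤1, no arbitrage).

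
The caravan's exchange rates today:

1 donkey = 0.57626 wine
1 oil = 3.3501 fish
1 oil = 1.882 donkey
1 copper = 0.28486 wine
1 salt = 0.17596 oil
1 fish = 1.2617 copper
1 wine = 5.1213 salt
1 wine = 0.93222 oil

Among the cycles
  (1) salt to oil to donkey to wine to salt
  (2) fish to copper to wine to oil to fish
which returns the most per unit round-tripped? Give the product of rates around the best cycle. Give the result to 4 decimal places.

1.1224

(1) 0.17596 × 1.882 × 0.57626 × 5.1213 = 0.97731
(2) 1.2617 × 0.28486 × 0.93222 × 3.3501 = 1.12244
Highest is cycle (2) at 1.1224 (>1, arbitrage).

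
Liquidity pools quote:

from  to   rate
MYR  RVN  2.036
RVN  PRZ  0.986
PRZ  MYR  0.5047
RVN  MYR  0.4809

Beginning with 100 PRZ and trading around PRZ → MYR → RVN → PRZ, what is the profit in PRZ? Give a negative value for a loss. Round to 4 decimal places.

100 PRZ × 0.5047 = 50.47 MYR
50.47 MYR × 2.036 = 102.75692 RVN
102.75692 RVN × 0.986 = 101.31832312 PRZ
Net change: 101.31832312 − 100 = 1.31832312 PRZ

1.3183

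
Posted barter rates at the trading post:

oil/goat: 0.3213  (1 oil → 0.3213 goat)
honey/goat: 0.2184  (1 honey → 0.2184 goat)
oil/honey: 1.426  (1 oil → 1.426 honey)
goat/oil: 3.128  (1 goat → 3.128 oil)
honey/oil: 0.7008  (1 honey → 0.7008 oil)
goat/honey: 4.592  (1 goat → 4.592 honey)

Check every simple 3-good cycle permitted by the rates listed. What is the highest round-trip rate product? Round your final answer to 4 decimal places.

1.0340

goat→honey→oil→goat: 4.592 × 0.7008 × 0.3213 = 1.03397
goat→oil→honey→goat: 3.128 × 1.426 × 0.2184 = 0.97418
Maximum is goat→honey→oil→goat at 1.0340; arbitrage exists.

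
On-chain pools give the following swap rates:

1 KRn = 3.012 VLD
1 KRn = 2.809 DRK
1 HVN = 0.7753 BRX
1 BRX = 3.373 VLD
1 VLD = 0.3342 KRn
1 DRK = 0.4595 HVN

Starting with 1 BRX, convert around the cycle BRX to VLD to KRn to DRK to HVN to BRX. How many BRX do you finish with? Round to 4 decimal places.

1 BRX × 3.373 = 3.373 VLD
3.373 VLD × 0.3342 = 1.1272566 KRn
1.1272566 KRn × 2.809 = 3.1664637894 DRK
3.1664637894 DRK × 0.4595 = 1.4549901112293 HVN
1.4549901112293 HVN × 0.7753 = 1.12805383323607629 BRX

1.1281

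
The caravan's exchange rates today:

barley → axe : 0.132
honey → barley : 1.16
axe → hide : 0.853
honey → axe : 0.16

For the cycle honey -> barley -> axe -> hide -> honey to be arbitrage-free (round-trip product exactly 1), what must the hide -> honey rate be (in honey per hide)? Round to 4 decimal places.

7.6563

Known legs of the cycle: 1.16 × 0.132 × 0.853 = 0.13061136
For no arbitrage the full-cycle product must be 1, so the missing rate is 1 / 0.13061136 ≈ 7.656302.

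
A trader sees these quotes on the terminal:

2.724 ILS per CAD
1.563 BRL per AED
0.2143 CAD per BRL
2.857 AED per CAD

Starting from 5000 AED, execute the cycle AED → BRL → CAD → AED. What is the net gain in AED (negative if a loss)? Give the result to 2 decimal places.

5000 AED × 1.563 = 7815 BRL
7815 BRL × 0.2143 = 1674.7545 CAD
1674.7545 CAD × 2.857 = 4784.7736065 AED
Net change: 4784.7736065 − 5000 = -215.2263935 AED

-215.23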